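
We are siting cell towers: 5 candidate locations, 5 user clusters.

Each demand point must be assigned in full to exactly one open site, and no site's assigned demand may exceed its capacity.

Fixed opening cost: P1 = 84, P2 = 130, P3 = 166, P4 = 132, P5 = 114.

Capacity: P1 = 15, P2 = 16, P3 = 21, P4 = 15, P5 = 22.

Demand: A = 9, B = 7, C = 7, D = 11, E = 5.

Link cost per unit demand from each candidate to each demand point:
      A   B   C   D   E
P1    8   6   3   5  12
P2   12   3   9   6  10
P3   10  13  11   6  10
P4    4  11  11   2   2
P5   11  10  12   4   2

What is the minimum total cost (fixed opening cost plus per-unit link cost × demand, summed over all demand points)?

Open {P1, P4, P5}; cheapest assignment that respects the capacities:
  P1 (cap 15, load 14): B, C — cost 7×6 + 7×3 = 63
  P4 (cap 15, load 14): A, E — cost 9×4 + 5×2 = 46
  P5 (cap 22, load 11): D — cost 11×4 = 44
  Shipping 153, fixed 330 → total 483.
  Any other capacity-feasible assignment to {P1, P4, P5} ships for at least 153.
Compare {P1, P2, P4}: its best feasible assignment gives total 521.
Compare {P1, P2, P5}: its best feasible assignment gives total 532.
Every other set of open sites that can feasibly serve all demand totals ≥ 521 even under its best assignment. Minimum: 483.

483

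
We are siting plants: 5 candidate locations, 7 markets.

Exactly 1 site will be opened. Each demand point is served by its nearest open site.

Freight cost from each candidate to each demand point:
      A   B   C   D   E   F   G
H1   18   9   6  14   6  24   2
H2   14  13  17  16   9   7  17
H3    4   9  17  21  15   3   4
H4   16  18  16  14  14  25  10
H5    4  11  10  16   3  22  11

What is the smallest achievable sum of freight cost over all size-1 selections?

Open {H3}.
  A→H3 4, B→H3 9, C→H3 17, D→H3 21, E→H3 15, F→H3 3, G→H3 4  ⇒ total 73.
Compare {H5}: total 77.
Compare {H1}: total 79.
No size-1 selection does better; minimum is 73.

73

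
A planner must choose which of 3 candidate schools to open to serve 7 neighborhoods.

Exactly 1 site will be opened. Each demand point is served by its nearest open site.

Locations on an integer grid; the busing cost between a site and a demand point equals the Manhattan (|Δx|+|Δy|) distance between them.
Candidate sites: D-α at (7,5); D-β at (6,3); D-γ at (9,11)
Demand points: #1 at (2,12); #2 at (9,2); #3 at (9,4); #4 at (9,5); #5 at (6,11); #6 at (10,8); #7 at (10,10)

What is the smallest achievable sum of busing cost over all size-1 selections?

Open {D-γ}.
  #1→D-γ 8, #2→D-γ 9, #3→D-γ 7, #4→D-γ 6, #5→D-γ 3, #6→D-γ 4, #7→D-γ 2  ⇒ total 39.
Compare {D-α}: total 43.
Compare {D-β}: total 54.

39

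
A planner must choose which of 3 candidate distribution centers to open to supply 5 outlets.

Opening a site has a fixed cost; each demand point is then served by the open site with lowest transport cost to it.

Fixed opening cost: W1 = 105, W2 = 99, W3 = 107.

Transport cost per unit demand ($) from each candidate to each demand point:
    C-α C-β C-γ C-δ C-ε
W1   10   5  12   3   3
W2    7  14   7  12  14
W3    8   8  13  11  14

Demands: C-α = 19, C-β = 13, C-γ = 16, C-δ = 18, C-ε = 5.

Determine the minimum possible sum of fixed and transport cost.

583

Open {W1, W2}: assign each demand point to its cheapest open site.
  C-α→W2 19×7=133, C-β→W1 13×5=65, C-γ→W2 16×7=112, C-δ→W1 18×3=54, C-ε→W1 5×3=15
  transport cost 379, fixed 204 → total 583.
Compare {W1}: transport cost 516 + fixed 105 = 621.
Compare {W1, W3}: transport cost 478 + fixed 212 = 690.
Compare {W1, W2, W3}: transport cost 379 + fixed 311 = 690.
All other subsets cost ≥ 621. Minimum total cost: 583.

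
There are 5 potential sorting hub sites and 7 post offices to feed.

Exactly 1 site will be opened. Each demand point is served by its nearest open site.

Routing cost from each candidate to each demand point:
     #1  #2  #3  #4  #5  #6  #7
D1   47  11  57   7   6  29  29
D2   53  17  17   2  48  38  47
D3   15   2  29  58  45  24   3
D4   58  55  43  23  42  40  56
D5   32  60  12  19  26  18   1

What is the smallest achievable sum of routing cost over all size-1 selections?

168

Open {D5}.
  #1→D5 32, #2→D5 60, #3→D5 12, #4→D5 19, #5→D5 26, #6→D5 18, #7→D5 1  ⇒ total 168.
Compare {D3}: total 176.
Compare {D1}: total 186.
No size-1 selection does better; minimum is 168.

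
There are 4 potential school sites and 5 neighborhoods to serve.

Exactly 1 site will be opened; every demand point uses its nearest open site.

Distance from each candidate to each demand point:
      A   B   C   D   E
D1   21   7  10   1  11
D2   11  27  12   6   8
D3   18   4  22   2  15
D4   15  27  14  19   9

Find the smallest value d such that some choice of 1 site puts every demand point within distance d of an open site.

21

Open {D1}.
  Farthest demand point is A at distance 21 (to D1); all others are ≤ 21.
With {D3} the worst case is 22.
With {D2} the worst case is 27.
No size-1 selection achieves below 21.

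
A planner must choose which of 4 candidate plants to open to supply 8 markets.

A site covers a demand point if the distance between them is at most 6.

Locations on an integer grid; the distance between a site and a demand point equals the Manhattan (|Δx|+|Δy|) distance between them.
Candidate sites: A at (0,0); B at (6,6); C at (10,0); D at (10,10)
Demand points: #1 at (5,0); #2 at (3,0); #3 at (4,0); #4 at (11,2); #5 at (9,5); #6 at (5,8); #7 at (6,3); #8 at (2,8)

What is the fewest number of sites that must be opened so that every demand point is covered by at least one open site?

3

Coverage sets (demand points within 6 of each site):
  A: {#1, #2, #3}
  B: {#5, #6, #7, #8}
  C: {#1, #3, #4, #5}
  D: {#5}
No 2 sites suffice: every size-2 union leaves at least one demand point uncovered.
But {A, B, C} covers everything, so the minimum is 3.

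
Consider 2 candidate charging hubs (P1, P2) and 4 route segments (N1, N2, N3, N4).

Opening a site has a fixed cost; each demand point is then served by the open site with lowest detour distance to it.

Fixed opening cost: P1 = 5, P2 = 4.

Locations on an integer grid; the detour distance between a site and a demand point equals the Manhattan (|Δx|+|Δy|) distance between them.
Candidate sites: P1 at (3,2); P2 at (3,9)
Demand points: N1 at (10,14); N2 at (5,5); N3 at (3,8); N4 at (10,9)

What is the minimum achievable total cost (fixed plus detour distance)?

Open {P2}: assign each demand point to its cheapest open site.
  N1→P2 12, N2→P2 6, N3→P2 1, N4→P2 7
  detour distance 26, fixed 4 → total 30.
Compare {P1, P2}: detour distance 25 + fixed 9 = 34.
Compare {P1}: detour distance 44 + fixed 5 = 49.

30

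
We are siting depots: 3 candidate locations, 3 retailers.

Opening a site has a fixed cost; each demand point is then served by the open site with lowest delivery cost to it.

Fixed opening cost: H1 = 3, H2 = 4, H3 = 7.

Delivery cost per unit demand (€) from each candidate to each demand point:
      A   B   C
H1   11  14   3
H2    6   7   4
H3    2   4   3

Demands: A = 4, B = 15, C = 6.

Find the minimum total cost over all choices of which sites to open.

Open {H3}: assign each demand point to its cheapest open site.
  A→H3 4×2=8, B→H3 15×4=60, C→H3 6×3=18
  delivery cost 86, fixed 7 → total 93.
Compare {H1, H3}: delivery cost 86 + fixed 10 = 96.
Compare {H2, H3}: delivery cost 86 + fixed 11 = 97.
Compare {H1, H2, H3}: delivery cost 86 + fixed 14 = 100.
All other subsets cost ≥ 96. Minimum total cost: 93.

93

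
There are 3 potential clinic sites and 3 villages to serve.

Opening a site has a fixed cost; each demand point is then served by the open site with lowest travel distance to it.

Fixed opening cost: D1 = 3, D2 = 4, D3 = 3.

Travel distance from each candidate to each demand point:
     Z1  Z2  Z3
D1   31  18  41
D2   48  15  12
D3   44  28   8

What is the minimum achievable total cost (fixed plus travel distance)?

Open {D1, D3}: assign each demand point to its cheapest open site.
  Z1→D1 31, Z2→D1 18, Z3→D3 8
  travel distance 57, fixed 6 → total 63.
Compare {D1, D2, D3}: travel distance 54 + fixed 10 = 64.
Compare {D1, D2}: travel distance 58 + fixed 7 = 65.
Compare {D2, D3}: travel distance 67 + fixed 7 = 74.
All other subsets cost ≥ 64. Minimum total cost: 63.

63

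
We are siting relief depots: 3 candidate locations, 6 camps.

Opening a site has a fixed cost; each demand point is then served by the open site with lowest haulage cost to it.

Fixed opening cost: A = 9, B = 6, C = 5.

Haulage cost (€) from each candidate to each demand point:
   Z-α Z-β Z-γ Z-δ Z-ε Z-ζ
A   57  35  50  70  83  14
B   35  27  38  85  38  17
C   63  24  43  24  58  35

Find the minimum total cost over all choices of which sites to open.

187

Open {B, C}: assign each demand point to its cheapest open site.
  Z-α→B 35, Z-β→C 24, Z-γ→B 38, Z-δ→C 24, Z-ε→B 38, Z-ζ→B 17
  haulage cost 176, fixed 11 → total 187.
Compare {A, B, C}: haulage cost 173 + fixed 20 = 193.
Compare {A, C}: haulage cost 220 + fixed 14 = 234.
Compare {A, B}: haulage cost 222 + fixed 15 = 237.
All other subsets cost ≥ 193. Minimum total cost: 187.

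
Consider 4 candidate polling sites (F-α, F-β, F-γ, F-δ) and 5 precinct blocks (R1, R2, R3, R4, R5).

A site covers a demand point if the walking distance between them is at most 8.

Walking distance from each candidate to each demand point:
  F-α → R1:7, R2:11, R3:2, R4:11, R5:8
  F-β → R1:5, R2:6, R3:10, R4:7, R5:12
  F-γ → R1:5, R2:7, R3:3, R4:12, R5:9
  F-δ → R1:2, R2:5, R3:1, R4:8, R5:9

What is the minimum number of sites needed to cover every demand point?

2

Coverage sets (demand points within 8 of each site):
  F-α: {R1, R3, R5}
  F-β: {R1, R2, R4}
  F-γ: {R1, R2, R3}
  F-δ: {R1, R2, R3, R4}
No single site covers all 5 demand points.
But {F-α, F-β} covers everything, so the minimum is 2.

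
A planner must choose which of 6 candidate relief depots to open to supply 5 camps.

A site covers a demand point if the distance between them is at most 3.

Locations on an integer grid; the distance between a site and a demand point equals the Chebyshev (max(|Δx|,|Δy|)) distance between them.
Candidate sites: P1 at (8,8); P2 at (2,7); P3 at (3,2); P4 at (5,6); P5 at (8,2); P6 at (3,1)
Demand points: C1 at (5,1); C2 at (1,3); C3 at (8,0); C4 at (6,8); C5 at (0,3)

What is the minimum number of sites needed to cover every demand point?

Coverage sets (demand points within 3 of each site):
  P1: {C4}
  P2: {}
  P3: {C1, C2, C5}
  P4: {C4}
  P5: {C1, C3}
  P6: {C1, C2, C5}
No 2 sites suffice: every size-2 union leaves at least one demand point uncovered.
But {P1, P3, P5} covers everything, so the minimum is 3.

3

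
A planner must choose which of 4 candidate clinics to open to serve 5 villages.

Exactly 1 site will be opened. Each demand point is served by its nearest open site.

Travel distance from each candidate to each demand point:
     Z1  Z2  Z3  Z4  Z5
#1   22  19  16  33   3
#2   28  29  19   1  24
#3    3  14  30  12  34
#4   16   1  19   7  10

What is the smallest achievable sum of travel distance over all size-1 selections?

53

Open {#4}.
  Z1→#4 16, Z2→#4 1, Z3→#4 19, Z4→#4 7, Z5→#4 10  ⇒ total 53.
Compare {#1}: total 93.
Compare {#3}: total 93.
No size-1 selection does better; minimum is 53.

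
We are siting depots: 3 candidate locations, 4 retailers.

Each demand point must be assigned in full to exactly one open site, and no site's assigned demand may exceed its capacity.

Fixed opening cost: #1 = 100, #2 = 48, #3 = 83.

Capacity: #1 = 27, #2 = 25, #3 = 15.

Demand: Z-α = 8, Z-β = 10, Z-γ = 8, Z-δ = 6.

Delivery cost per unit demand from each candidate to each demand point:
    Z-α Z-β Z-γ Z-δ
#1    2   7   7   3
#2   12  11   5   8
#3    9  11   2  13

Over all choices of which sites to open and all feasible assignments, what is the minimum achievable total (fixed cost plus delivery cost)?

292

Open {#1, #2}; cheapest assignment that respects the capacities:
  #1 (cap 27, load 24): Z-α, Z-β, Z-δ — cost 8×2 + 10×7 + 6×3 = 104
  #2 (cap 25, load 8): Z-γ — cost 8×5 = 40
  Shipping 144, fixed 148 → total 292.
  Any other capacity-feasible assignment to {#1, #2} ships for at least 144.
Compare {#1, #3}: its best feasible assignment gives total 303.
Compare {#1, #2, #3}: its best feasible assignment gives total 351.
Every other set of open sites that can feasibly serve all demand totals ≥ 303 even under its best assignment. Minimum: 292.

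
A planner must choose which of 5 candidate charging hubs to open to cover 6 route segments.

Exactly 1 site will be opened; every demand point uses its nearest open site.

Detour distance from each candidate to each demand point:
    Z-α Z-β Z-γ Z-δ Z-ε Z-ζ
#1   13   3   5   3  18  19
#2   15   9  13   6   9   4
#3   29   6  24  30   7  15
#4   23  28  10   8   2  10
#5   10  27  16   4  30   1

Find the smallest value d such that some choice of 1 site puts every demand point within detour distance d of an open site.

15

Open {#2}.
  Farthest demand point is Z-α at detour distance 15 (to #2); all others are ≤ 15.
With {#1} the worst case is 19.
With {#4} the worst case is 28.
No size-1 selection achieves below 15.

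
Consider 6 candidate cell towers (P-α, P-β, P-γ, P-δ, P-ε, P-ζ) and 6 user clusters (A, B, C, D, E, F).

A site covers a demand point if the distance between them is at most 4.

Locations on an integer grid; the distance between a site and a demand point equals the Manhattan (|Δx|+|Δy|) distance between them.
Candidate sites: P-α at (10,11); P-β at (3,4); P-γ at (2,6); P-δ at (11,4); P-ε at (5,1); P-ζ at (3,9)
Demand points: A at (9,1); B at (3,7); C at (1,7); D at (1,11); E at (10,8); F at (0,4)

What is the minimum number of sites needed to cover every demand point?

Coverage sets (demand points within 4 of each site):
  P-α: {E}
  P-β: {B, F}
  P-γ: {B, C, F}
  P-δ: {}
  P-ε: {A}
  P-ζ: {B, C, D}
No 3 sites suffice: every size-3 union leaves at least one demand point uncovered.
But {P-α, P-β, P-ε, P-ζ} covers everything, so the minimum is 4.

4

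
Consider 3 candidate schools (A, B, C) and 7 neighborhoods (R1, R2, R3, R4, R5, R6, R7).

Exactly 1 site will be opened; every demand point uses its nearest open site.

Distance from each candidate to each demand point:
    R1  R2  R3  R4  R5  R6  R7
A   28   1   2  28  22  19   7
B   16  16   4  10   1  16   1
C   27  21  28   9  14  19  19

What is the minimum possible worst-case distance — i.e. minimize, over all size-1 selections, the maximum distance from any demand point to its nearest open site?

Open {B}.
  Farthest demand point is R1 at distance 16 (to B); all others are ≤ 16.
With {A} the worst case is 28.
With {C} the worst case is 28.
No size-1 selection achieves below 16.

16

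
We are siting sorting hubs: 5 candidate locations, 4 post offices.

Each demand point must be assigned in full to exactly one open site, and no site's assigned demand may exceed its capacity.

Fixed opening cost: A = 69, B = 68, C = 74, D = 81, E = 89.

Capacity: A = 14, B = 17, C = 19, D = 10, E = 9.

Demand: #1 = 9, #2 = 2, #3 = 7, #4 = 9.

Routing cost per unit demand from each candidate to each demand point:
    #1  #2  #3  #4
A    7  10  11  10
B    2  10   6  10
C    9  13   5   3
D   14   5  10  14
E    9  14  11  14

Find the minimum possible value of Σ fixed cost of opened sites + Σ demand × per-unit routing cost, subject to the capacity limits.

242

Open {B, C}; cheapest assignment that respects the capacities:
  B (cap 17, load 11): #1, #2 — cost 9×2 + 2×10 = 38
  C (cap 19, load 16): #3, #4 — cost 7×5 + 9×3 = 62
  Shipping 100, fixed 142 → total 242.
  Any other capacity-feasible assignment to {B, C} ships for at least 100.
Compare {A, C}: its best feasible assignment gives total 288.
Compare {A, B}: its best feasible assignment gives total 307.
Every other set of open sites that can feasibly serve all demand totals ≥ 288 even under its best assignment. Minimum: 242.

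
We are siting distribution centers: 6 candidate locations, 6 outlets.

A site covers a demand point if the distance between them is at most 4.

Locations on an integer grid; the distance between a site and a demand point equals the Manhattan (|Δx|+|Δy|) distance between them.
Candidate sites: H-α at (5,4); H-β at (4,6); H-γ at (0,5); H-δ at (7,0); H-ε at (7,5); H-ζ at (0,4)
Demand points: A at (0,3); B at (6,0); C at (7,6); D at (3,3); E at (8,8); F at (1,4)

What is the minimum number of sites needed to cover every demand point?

3

Coverage sets (demand points within 4 of each site):
  H-α: {C, D, F}
  H-β: {C, D}
  H-γ: {A, F}
  H-δ: {B}
  H-ε: {C, E}
  H-ζ: {A, D, F}
No 2 sites suffice: every size-2 union leaves at least one demand point uncovered.
But {H-δ, H-ε, H-ζ} covers everything, so the minimum is 3.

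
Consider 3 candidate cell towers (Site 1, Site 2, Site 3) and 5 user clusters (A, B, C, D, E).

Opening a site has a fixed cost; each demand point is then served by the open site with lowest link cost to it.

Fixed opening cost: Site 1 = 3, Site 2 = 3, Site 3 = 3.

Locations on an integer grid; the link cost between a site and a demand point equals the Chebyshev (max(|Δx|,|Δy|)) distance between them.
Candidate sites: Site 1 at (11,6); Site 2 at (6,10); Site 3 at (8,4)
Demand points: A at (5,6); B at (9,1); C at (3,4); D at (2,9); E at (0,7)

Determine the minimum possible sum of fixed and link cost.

27

Open {Site 2, Site 3}: assign each demand point to its cheapest open site.
  A→Site 3 3, B→Site 3 3, C→Site 3 5, D→Site 2 4, E→Site 2 6
  link cost 21, fixed 6 → total 27.
Compare {Site 3}: link cost 25 + fixed 3 = 28.
Compare {Site 1, Site 2, Site 3}: link cost 21 + fixed 9 = 30.
Compare {Site 1, Site 2}: link cost 25 + fixed 6 = 31.
All other subsets cost ≥ 28. Minimum total cost: 27.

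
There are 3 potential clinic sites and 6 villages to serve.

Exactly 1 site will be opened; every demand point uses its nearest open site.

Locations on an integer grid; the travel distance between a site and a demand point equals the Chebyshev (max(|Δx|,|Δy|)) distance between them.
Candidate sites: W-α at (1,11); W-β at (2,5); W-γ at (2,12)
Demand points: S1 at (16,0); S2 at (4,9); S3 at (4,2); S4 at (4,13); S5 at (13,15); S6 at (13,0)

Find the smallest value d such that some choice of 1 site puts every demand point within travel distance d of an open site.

14

Open {W-β}.
  Farthest demand point is S1 at travel distance 14 (to W-β); all others are ≤ 14.
With {W-γ} the worst case is 14.
With {W-α} the worst case is 15.
No size-1 selection achieves below 14.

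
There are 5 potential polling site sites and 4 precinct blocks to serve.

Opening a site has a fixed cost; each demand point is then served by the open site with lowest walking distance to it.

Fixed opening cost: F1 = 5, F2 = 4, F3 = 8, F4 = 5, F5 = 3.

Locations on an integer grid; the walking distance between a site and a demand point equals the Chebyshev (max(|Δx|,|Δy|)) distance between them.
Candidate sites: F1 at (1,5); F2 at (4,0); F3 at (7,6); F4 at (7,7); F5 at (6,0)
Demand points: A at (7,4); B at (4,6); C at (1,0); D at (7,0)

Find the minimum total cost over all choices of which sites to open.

19

Open {F5}: assign each demand point to its cheapest open site.
  A→F5 4, B→F5 6, C→F5 5, D→F5 1
  walking distance 16, fixed 3 → total 19.
Compare {F2}: walking distance 16 + fixed 4 = 20.
Compare {F4, F5}: walking distance 12 + fixed 8 = 20.
Compare {F1, F5}: walking distance 13 + fixed 8 = 21.
All other subsets cost ≥ 20. Minimum total cost: 19.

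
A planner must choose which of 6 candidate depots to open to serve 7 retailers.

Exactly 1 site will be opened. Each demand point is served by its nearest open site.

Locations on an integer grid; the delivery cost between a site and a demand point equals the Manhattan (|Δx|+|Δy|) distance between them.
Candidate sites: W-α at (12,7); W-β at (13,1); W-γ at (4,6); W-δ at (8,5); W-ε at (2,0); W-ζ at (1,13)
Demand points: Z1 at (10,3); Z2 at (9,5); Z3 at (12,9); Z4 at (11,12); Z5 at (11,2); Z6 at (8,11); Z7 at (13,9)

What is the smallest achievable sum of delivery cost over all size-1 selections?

Open {W-α}.
  Z1→W-α 6, Z2→W-α 5, Z3→W-α 2, Z4→W-α 6, Z5→W-α 6, Z6→W-α 8, Z7→W-α 3  ⇒ total 36.
Compare {W-δ}: total 44.
Compare {W-β}: total 61.
No size-1 selection does better; minimum is 36.

36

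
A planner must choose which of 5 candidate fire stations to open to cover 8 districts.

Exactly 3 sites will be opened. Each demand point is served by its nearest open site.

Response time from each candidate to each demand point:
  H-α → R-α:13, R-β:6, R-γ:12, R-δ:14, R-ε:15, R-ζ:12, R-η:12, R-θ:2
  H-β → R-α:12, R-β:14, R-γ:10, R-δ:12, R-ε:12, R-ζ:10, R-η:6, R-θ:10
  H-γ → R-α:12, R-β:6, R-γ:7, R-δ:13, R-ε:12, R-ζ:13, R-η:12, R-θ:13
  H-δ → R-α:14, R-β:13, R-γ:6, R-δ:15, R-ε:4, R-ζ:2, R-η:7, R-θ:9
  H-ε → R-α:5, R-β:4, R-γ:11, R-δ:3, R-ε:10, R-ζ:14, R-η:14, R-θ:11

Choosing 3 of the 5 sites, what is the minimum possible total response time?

33

Open {H-α, H-δ, H-ε}.
  R-α→H-ε 5, R-β→H-ε 4, R-γ→H-δ 6, R-δ→H-ε 3, R-ε→H-δ 4, R-ζ→H-δ 2, R-η→H-δ 7, R-θ→H-α 2  ⇒ total 33.
Compare {H-β, H-δ, H-ε}: total 39.
Compare {H-γ, H-δ, H-ε}: total 40.
No size-3 selection does better; minimum is 33.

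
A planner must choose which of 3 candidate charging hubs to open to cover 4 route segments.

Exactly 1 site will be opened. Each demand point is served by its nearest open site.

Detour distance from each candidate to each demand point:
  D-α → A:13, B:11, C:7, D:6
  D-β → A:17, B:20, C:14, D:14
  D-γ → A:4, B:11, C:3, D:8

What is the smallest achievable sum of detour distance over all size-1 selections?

Open {D-γ}.
  A→D-γ 4, B→D-γ 11, C→D-γ 3, D→D-γ 8  ⇒ total 26.
Compare {D-α}: total 37.
Compare {D-β}: total 65.

26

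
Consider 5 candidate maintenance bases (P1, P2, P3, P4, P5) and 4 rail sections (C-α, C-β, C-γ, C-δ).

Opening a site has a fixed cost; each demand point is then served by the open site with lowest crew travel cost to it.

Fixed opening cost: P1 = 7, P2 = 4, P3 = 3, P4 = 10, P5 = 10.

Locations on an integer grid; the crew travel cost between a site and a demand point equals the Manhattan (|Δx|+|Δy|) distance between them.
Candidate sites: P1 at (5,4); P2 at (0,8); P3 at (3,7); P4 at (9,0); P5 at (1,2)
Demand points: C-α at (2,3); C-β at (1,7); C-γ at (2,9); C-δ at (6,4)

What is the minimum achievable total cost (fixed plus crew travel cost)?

Open {P3}: assign each demand point to its cheapest open site.
  C-α→P3 5, C-β→P3 2, C-γ→P3 3, C-δ→P3 6
  crew travel cost 16, fixed 3 → total 19.
Compare {P1, P3}: crew travel cost 10 + fixed 10 = 20.
Compare {P1, P2}: crew travel cost 10 + fixed 11 = 21.
Compare {P2, P3}: crew travel cost 16 + fixed 7 = 23.
All other subsets cost ≥ 20. Minimum total cost: 19.

19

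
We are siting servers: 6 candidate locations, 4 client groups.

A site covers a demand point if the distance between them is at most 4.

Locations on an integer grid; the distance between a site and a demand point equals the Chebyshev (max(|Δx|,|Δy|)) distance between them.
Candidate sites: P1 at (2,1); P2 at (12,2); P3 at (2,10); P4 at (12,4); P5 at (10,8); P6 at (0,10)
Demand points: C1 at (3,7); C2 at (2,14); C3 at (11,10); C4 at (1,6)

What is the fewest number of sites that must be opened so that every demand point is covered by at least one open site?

2

Coverage sets (demand points within 4 of each site):
  P1: {}
  P2: {}
  P3: {C1, C2, C4}
  P4: {}
  P5: {C3}
  P6: {C1, C2, C4}
No single site covers all 4 demand points.
But {P3, P5} covers everything, so the minimum is 2.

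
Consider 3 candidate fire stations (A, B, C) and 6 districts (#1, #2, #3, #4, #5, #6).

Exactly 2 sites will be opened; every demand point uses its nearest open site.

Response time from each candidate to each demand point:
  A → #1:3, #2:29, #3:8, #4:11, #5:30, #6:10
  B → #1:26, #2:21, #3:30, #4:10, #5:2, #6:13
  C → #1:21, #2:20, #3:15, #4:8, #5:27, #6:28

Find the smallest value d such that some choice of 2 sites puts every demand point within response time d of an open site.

Open {A, B}.
  Farthest demand point is #2 at response time 21 (to B); all others are ≤ 21.
With {B, C} the worst case is 21.
With {A, C} the worst case is 27.
No size-2 selection achieves below 21.

21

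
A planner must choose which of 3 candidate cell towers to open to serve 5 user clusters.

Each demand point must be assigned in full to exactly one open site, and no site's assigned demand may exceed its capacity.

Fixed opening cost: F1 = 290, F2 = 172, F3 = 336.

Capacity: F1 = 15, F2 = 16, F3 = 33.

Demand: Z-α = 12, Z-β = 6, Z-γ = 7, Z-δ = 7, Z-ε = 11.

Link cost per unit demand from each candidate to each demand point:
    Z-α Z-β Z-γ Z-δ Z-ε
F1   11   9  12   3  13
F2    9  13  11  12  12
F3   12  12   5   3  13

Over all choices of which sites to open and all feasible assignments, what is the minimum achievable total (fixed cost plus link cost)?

Open {F2, F3}; cheapest assignment that respects the capacities:
  F2 (cap 16, load 12): Z-α — cost 12×9 = 108
  F3 (cap 33, load 31): Z-β, Z-γ, Z-δ, Z-ε — cost 6×12 + 7×5 + 7×3 + 11×13 = 271
  Shipping 379, fixed 508 → total 887.
  Any other capacity-feasible assignment to {F2, F3} ships for at least 379.
Compare {F1, F3}: its best feasible assignment gives total 1023.
Compare {F1, F2, F3}: its best feasible assignment gives total 1159.
Every other set of open sites that can feasibly serve all demand totals ≥ 1023 even under its best assignment. Minimum: 887.

887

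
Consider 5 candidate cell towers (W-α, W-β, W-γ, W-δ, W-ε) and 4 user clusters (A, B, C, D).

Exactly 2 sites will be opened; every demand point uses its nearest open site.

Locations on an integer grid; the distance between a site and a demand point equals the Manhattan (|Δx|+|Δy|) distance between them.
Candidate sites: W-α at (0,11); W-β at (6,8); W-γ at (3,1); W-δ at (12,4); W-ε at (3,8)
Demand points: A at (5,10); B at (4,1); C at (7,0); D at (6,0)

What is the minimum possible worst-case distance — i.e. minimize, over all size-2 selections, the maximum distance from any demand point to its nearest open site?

Open {W-β, W-γ}.
  Farthest demand point is C at distance 5 (to W-γ); all others are ≤ 5.
With {W-γ, W-ε} the worst case is 5.
With {W-α, W-γ} the worst case is 6.
No size-2 selection achieves below 5.

5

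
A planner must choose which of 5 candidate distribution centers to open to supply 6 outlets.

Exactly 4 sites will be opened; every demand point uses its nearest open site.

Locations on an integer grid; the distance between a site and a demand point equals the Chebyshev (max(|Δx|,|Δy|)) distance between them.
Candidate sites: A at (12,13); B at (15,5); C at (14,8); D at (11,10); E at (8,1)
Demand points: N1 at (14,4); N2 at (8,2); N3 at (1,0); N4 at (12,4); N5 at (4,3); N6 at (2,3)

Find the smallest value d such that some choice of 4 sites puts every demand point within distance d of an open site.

Open {A, B, C, E}.
  Farthest demand point is N3 at distance 7 (to E); all others are ≤ 7.
With {A, B, D, E} the worst case is 7.
With {A, C, D, E} the worst case is 7.
No size-4 selection achieves below 7.

7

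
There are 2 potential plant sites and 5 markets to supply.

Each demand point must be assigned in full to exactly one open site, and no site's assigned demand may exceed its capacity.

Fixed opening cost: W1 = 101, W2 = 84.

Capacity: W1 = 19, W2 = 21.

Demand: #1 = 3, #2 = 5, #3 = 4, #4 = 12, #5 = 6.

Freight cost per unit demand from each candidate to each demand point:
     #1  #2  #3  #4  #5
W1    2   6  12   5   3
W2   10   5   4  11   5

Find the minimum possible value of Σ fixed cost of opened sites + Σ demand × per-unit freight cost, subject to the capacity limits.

322

Open {W1, W2}; cheapest assignment that respects the capacities:
  W1 (cap 19, load 15): #1, #4 — cost 3×2 + 12×5 = 66
  W2 (cap 21, load 15): #2, #3, #5 — cost 5×5 + 4×4 + 6×5 = 71
  Shipping 137, fixed 185 → total 322.
  Any other capacity-feasible assignment to {W1, W2} ships for at least 137.
Total demand is 30 and no other set of sites has combined capacity ≥ 30, so {W1, W2} is the only feasible choice of open sites. Minimum: 322.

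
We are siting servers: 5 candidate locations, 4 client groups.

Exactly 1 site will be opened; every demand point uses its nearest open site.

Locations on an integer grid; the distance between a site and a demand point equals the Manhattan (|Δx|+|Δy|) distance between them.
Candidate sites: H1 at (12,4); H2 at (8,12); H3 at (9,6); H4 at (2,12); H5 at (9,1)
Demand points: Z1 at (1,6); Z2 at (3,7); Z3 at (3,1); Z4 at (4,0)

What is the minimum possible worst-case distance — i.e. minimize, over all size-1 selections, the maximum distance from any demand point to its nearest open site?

11

Open {H3}.
  Farthest demand point is Z3 at distance 11 (to H3); all others are ≤ 11.
With {H1} the worst case is 13.
With {H5} the worst case is 13.
No size-1 selection achieves below 11.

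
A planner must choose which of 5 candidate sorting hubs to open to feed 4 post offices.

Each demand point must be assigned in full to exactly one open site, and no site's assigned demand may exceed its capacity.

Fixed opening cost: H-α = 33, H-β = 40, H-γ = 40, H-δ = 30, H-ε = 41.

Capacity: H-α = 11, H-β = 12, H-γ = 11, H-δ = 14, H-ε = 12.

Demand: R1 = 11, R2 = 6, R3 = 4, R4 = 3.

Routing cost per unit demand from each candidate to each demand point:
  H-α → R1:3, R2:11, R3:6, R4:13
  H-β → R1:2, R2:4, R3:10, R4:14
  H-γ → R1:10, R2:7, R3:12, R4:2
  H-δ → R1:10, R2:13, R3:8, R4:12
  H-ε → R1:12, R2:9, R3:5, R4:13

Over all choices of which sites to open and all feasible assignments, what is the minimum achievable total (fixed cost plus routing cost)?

207

Open {H-α, H-β, H-γ}; cheapest assignment that respects the capacities:
  H-α (cap 11, load 4): R3 — cost 4×6 = 24
  H-β (cap 12, load 11): R1 — cost 11×2 = 22
  H-γ (cap 11, load 9): R2, R4 — cost 6×7 + 3×2 = 48
  Shipping 94, fixed 113 → total 207.
  Any other capacity-feasible assignment to {H-α, H-β, H-γ} ships for at least 94.
Compare {H-β, H-γ, H-ε}: its best feasible assignment gives total 211.
Compare {H-β, H-γ, H-δ}: its best feasible assignment gives total 212.
Every other set of open sites that can feasibly serve all demand totals ≥ 211 even under its best assignment. Minimum: 207.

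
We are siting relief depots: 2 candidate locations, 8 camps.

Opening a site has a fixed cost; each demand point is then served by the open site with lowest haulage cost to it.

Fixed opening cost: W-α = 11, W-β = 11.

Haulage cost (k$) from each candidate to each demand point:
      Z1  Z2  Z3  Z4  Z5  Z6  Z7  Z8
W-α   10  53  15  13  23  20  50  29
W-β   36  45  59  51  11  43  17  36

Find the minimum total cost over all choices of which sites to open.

Open {W-α, W-β}: assign each demand point to its cheapest open site.
  Z1→W-α 10, Z2→W-β 45, Z3→W-α 15, Z4→W-α 13, Z5→W-β 11, Z6→W-α 20, Z7→W-β 17, Z8→W-α 29
  haulage cost 160, fixed 22 → total 182.
Compare {W-α}: haulage cost 213 + fixed 11 = 224.
Compare {W-β}: haulage cost 298 + fixed 11 = 309.

182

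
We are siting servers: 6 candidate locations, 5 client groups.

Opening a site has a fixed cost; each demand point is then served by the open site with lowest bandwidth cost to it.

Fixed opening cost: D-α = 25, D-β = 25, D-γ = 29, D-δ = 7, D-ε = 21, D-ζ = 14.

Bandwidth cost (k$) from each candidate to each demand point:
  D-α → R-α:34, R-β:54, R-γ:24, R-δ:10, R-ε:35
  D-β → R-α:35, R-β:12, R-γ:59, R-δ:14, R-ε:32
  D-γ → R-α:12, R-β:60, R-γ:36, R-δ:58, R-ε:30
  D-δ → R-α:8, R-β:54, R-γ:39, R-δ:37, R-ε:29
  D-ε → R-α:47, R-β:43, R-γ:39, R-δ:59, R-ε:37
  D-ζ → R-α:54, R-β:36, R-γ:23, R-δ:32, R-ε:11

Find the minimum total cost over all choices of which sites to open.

114

Open {D-β, D-δ, D-ζ}: assign each demand point to its cheapest open site.
  R-α→D-δ 8, R-β→D-β 12, R-γ→D-ζ 23, R-δ→D-β 14, R-ε→D-ζ 11
  bandwidth cost 68, fixed 46 → total 114.
Compare {D-δ, D-ζ}: bandwidth cost 110 + fixed 21 = 131.
Compare {D-β, D-δ}: bandwidth cost 102 + fixed 32 = 134.
Compare {D-β, D-ζ}: bandwidth cost 95 + fixed 39 = 134.
All other subsets cost ≥ 131. Minimum total cost: 114.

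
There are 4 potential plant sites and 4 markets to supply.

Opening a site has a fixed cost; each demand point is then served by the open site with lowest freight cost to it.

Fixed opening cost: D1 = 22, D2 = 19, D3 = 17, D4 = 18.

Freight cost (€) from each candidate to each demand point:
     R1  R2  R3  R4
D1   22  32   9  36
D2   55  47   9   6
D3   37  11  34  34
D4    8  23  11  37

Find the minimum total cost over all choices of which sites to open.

Open {D2, D4}: assign each demand point to its cheapest open site.
  R1→D4 8, R2→D4 23, R3→D2 9, R4→D2 6
  freight cost 46, fixed 37 → total 83.
Compare {D2, D3, D4}: freight cost 34 + fixed 54 = 88.
Compare {D4}: freight cost 79 + fixed 18 = 97.
Compare {D2, D3}: freight cost 63 + fixed 36 = 99.
All other subsets cost ≥ 88. Minimum total cost: 83.

83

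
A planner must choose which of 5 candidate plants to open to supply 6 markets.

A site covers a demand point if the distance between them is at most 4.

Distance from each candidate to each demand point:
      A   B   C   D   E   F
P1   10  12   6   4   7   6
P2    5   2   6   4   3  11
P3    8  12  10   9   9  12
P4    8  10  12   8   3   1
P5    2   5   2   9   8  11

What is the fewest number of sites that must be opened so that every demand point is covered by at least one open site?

Coverage sets (demand points within 4 of each site):
  P1: {D}
  P2: {B, D, E}
  P3: {}
  P4: {E, F}
  P5: {A, C}
No 2 sites suffice: every size-2 union leaves at least one demand point uncovered.
But {P2, P4, P5} covers everything, so the minimum is 3.

3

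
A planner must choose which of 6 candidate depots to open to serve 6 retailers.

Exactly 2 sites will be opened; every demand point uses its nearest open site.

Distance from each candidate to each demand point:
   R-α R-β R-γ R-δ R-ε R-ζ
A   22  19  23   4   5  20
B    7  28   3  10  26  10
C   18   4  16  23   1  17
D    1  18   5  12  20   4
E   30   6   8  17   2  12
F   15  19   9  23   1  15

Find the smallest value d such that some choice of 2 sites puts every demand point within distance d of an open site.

10

Open {B, C}.
  Farthest demand point is R-δ at distance 10 (to B); all others are ≤ 10.
With {B, E} the worst case is 10.
With {C, D} the worst case is 12.
No size-2 selection achieves below 10.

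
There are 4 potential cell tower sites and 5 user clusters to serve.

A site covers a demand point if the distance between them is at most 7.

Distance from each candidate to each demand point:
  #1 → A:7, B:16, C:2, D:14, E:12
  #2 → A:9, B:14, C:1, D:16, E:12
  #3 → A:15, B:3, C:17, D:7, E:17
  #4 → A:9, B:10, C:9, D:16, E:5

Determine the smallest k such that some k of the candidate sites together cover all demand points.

Coverage sets (demand points within 7 of each site):
  #1: {A, C}
  #2: {C}
  #3: {B, D}
  #4: {E}
No 2 sites suffice: every size-2 union leaves at least one demand point uncovered.
But {#1, #3, #4} covers everything, so the minimum is 3.

3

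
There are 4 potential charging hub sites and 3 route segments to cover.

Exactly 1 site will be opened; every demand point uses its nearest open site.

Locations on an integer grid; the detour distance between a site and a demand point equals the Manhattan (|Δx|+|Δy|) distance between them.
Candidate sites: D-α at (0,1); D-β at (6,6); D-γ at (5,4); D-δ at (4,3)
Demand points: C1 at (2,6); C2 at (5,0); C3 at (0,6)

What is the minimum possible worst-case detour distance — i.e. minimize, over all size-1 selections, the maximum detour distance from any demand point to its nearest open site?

Open {D-α}.
  Farthest demand point is C1 at detour distance 7 (to D-α); all others are ≤ 7.
With {D-β} the worst case is 7.
With {D-γ} the worst case is 7.
No size-1 selection achieves below 7.

7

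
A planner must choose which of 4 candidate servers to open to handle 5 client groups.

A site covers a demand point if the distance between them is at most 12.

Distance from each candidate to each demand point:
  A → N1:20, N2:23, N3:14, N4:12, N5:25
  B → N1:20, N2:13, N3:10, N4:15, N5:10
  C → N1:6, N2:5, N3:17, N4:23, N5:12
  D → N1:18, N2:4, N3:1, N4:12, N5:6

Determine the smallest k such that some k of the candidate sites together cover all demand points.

Coverage sets (demand points within 12 of each site):
  A: {N4}
  B: {N3, N5}
  C: {N1, N2, N5}
  D: {N2, N3, N4, N5}
No single site covers all 5 demand points.
But {C, D} covers everything, so the minimum is 2.

2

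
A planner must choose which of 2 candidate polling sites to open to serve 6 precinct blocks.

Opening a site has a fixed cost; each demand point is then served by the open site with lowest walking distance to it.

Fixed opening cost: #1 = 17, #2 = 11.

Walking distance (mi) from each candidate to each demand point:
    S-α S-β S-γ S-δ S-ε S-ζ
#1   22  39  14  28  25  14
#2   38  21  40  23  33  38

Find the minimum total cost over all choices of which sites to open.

147

Open {#1, #2}: assign each demand point to its cheapest open site.
  S-α→#1 22, S-β→#2 21, S-γ→#1 14, S-δ→#2 23, S-ε→#1 25, S-ζ→#1 14
  walking distance 119, fixed 28 → total 147.
Compare {#1}: walking distance 142 + fixed 17 = 159.
Compare {#2}: walking distance 193 + fixed 11 = 204.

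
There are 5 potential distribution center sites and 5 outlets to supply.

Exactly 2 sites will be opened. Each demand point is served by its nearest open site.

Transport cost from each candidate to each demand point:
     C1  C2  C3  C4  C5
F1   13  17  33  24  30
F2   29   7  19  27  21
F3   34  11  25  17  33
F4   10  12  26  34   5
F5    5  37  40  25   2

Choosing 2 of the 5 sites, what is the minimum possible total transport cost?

58

Open {F2, F5}.
  C1→F5 5, C2→F2 7, C3→F2 19, C4→F5 25, C5→F5 2  ⇒ total 58.
Compare {F3, F5}: total 60.
Compare {F2, F4}: total 68.
No size-2 selection does better; minimum is 58.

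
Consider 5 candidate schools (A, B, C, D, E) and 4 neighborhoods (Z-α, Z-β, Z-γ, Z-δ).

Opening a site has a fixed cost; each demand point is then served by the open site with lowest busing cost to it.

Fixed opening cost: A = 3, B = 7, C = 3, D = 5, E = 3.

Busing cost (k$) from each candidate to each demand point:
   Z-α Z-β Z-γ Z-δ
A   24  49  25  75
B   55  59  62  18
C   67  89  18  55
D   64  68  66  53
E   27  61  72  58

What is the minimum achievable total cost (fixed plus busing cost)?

122

Open {A, B, C}: assign each demand point to its cheapest open site.
  Z-α→A 24, Z-β→A 49, Z-γ→C 18, Z-δ→B 18
  busing cost 109, fixed 13 → total 122.
Compare {A, B, C, E}: busing cost 109 + fixed 16 = 125.
Compare {A, B}: busing cost 116 + fixed 10 = 126.
Compare {A, B, C, D}: busing cost 109 + fixed 18 = 127.
All other subsets cost ≥ 125. Minimum total cost: 122.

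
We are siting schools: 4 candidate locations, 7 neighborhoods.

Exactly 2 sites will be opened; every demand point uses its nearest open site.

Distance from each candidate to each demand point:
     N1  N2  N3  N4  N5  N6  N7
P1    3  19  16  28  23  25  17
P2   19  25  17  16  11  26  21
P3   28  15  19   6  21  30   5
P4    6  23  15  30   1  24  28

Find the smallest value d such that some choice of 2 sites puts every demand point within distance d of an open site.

Open {P2, P4}.
  Farthest demand point is N6 at distance 24 (to P4); all others are ≤ 24.
With {P3, P4} the worst case is 24.
With {P1, P2} the worst case is 25.
No size-2 selection achieves below 24.

24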